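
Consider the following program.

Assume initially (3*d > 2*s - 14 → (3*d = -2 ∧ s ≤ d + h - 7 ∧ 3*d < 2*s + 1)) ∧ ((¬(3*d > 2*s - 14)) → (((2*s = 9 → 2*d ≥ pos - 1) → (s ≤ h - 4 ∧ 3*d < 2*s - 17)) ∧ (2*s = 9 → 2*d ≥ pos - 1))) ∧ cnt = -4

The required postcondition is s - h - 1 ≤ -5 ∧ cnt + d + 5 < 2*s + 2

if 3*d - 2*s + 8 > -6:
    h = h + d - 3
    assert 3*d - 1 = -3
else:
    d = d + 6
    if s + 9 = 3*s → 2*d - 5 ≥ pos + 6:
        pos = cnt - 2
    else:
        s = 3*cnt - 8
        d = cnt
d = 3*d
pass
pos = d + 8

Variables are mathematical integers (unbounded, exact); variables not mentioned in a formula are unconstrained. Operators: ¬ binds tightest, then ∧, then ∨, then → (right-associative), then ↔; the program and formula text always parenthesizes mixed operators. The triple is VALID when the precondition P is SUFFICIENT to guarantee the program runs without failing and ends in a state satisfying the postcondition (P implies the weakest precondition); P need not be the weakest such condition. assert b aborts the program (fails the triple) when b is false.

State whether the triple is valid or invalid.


Working backward. After the program, the postcondition s - h - 1 ≤ -5 ∧ cnt + d + 5 < 2*s + 2 must hold; in canonical form it is s ≤ h - 4 ∧ cnt + d < 2*s - 3.
Before pos := d + 8: s ≤ h - 4 ∧ cnt + d < 2*s - 3
Before skip: s ≤ h - 4 ∧ cnt + d < 2*s - 3
Before d := 3*d: s ≤ h - 4 ∧ cnt + 3*d < 2*s - 3
Then branch requires 3*d = -2 ∧ s ≤ d + h - 7 ∧ cnt + 3*d < 2*s - 3; else branch requires ((2*s = 9 → 2*d ≥ pos - 1) → (s ≤ h - 4 ∧ cnt + 3*d < 2*s - 21)) ∧ ((¬(2*s = 9 → 2*d ≥ pos - 1)) → (3*cnt ≤ h + 4 ∧ 2*cnt > 19)).
Before the if: (3*d > 2*s - 14 → (3*d = -2 ∧ s ≤ d + h - 7 ∧ cnt + 3*d < 2*s - 3)) ∧ ((¬(3*d > 2*s - 14)) → (((2*s = 9 → 2*d ≥ pos - 1) → (s ≤ h - 4 ∧ cnt + 3*d < 2*s - 21)) ∧ ((¬(2*s = 9 → 2*d ≥ pos - 1)) → (3*cnt ≤ h + 4 ∧ 2*cnt > 19))))
The weakest precondition is (3*d > 2*s - 14 → (3*d = -2 ∧ s ≤ d + h - 7 ∧ cnt + 3*d < 2*s - 3)) ∧ ((¬(3*d > 2*s - 14)) → (((2*s = 9 → 2*d ≥ pos - 1) → (s ≤ h - 4 ∧ cnt + 3*d < 2*s - 21)) ∧ ((¬(2*s = 9 → 2*d ≥ pos - 1)) → (3*cnt ≤ h + 4 ∧ 2*cnt > 19)))).
Check whether (3*d > 2*s - 14 → (3*d = -2 ∧ s ≤ d + h - 7 ∧ 3*d < 2*s + 1)) ∧ ((¬(3*d > 2*s - 14)) → (((2*s = 9 → 2*d ≥ pos - 1) → (s ≤ h - 4 ∧ 3*d < 2*s - 17)) ∧ (2*s = 9 → 2*d ≥ pos - 1))) ∧ cnt = -4 implies it.
Every state satisfying the precondition satisfies the weakest precondition: the implication holds.
Answer: valid


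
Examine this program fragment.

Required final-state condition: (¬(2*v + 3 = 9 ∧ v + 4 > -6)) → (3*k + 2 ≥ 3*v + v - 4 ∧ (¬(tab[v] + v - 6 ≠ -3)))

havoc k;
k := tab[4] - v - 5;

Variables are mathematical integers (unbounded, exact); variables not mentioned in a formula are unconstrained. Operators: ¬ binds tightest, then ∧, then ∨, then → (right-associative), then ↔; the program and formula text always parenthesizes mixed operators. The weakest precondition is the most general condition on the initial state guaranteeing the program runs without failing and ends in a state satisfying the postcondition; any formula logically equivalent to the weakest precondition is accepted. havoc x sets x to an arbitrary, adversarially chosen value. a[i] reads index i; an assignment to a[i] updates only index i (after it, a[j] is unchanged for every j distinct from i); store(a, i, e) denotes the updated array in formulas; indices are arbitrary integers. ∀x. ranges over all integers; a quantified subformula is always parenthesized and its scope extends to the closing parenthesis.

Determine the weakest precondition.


Working backward. After the program, the postcondition (¬(2*v + 3 = 9 ∧ v + 4 > -6)) → (3*k + 2 ≥ 3*v + v - 4 ∧ (¬(tab[v] + v - 6 ≠ -3))) must hold; in canonical form it is (¬(2*v = 6 ∧ v > -10)) → (3*k ≥ 4*v - 6 ∧ (¬(tab[v] + v ≠ 3))).
Before k := tab[4] - v - 5: (¬(2*v = 6 ∧ v > -10)) → (3*tab[4] ≥ 7*v + 9 ∧ (¬(tab[v] + v ≠ 3)))
Before havoc k: (¬(2*v = 6 ∧ v > -10)) → (3*tab[4] ≥ 7*v + 9 ∧ (¬(tab[v] + v ≠ 3)))
Answer: WP = (¬(2*v = 6 ∧ v > -10)) → (3*tab[4] ≥ 7*v + 9 ∧ (¬(tab[v] + v ≠ 3)))


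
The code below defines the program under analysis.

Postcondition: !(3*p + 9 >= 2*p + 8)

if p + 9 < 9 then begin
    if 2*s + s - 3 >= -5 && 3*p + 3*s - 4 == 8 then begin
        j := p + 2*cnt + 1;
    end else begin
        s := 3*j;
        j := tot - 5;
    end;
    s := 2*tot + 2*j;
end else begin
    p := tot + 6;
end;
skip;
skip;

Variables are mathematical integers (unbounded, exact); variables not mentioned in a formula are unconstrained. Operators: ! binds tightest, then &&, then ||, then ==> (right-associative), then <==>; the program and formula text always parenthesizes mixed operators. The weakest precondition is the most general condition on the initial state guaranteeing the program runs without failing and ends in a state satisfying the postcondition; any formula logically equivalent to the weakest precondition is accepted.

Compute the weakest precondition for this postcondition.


Working backward. After the program, the postcondition !(3*p + 9 >= 2*p + 8) must hold; in canonical form it is !(p >= -1).
Before skip: !(p >= -1)
Before skip: !(p >= -1)
Then branch requires ((3*s >= -2 && 3*p + 3*s == 12) ==> (!(p >= -1))) && ((!(3*s >= -2 && 3*p + 3*s == 12)) ==> (!(p >= -1))); else branch requires !(tot >= -7).
Before the if: (p < 0 ==> (((3*s >= -2 && 3*p + 3*s == 12) ==> (!(p >= -1))) && ((!(3*s >= -2 && 3*p + 3*s == 12)) ==> (!(p >= -1))))) && ((!(p < 0)) ==> (!(tot >= -7)))
Answer: WP = (p < 0 ==> (((3*s >= -2 && 3*p + 3*s == 12) ==> (!(p >= -1))) && ((!(3*s >= -2 && 3*p + 3*s == 12)) ==> (!(p >= -1))))) && ((!(p < 0)) ==> (!(tot >= -7)))


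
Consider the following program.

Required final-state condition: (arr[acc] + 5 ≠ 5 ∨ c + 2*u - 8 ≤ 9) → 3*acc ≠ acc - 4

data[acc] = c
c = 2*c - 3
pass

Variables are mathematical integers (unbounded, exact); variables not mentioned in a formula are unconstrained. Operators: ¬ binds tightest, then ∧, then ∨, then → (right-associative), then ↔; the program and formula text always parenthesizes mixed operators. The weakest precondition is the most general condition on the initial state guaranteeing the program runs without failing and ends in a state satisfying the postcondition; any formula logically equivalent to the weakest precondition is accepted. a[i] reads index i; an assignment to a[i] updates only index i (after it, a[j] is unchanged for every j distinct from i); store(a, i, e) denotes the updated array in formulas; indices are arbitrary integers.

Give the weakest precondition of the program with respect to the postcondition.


Working backward. After the program, the postcondition (arr[acc] + 5 ≠ 5 ∨ c + 2*u - 8 ≤ 9) → 3*acc ≠ acc - 4 must hold; in canonical form it is (arr[acc] ≠ 0 ∨ c + 2*u ≤ 17) → 2*acc ≠ -4.
Before skip: (arr[acc] ≠ 0 ∨ c + 2*u ≤ 17) → 2*acc ≠ -4
Before c := 2*c - 3: (arr[acc] ≠ 0 ∨ 2*c + 2*u ≤ 20) → 2*acc ≠ -4
Before data[acc] := c: (arr[acc] ≠ 0 ∨ 2*c + 2*u ≤ 20) → 2*acc ≠ -4
Answer: WP = (arr[acc] ≠ 0 ∨ 2*c + 2*u ≤ 20) → 2*acc ≠ -4


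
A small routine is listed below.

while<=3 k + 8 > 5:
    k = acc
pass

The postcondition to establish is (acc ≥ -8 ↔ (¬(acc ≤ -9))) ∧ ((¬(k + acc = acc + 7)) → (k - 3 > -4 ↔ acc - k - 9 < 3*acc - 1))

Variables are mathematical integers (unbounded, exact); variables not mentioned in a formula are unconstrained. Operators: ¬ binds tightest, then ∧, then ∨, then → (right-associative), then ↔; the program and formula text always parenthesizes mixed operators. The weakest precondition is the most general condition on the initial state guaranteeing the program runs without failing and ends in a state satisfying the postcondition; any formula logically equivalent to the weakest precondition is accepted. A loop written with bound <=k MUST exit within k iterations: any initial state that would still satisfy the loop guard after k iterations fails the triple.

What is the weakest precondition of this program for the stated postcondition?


Working backward. After the program, the postcondition (acc ≥ -8 ↔ (¬(acc ≤ -9))) ∧ ((¬(k + acc = acc + 7)) → (k - 3 > -4 ↔ acc - k - 9 < 3*acc - 1)) must hold; in canonical form it is (acc ≥ -8 ↔ (¬(acc ≤ -9))) ∧ ((¬(k = 7)) → (k > -1 ↔ 2*acc + k > -8)).
Before skip: (acc ≥ -8 ↔ (¬(acc ≤ -9))) ∧ ((¬(k = 7)) → (k > -1 ↔ 2*acc + k > -8))
Before the loop (bound <=3), unroll the exhaustion recursion (WP_0 = exit-now case; WP_j = one more guarded iteration, up to j = 3):
  WP_0: (¬(k > -3)) ∧ (acc ≥ -8 ↔ (¬(acc ≤ -9))) ∧ ((¬(k = 7)) → (k > -1 ↔ 2*acc + k > -8))
  WP_1: (k > -3 → ((¬(acc > -3)) ∧ (acc ≥ -8 ↔ (¬(acc ≤ -9))) ∧ ((¬(acc = 7)) → (acc > -1 ↔ 3*acc > -8)))) ∧ ((¬(k > -3)) → ((acc ≥ -8 ↔ (¬(acc ≤ -9))) ∧ ((¬(k = 7)) → (k > -1 ↔ 2*acc + k > -8))))
  WP_2: (k > -3 → ((acc > -3 → ((¬(acc > -3)) ∧ (acc ≥ -8 ↔ (¬(acc ≤ -9))) ∧ ((¬(acc = 7)) → (acc > -1 ↔ 3*acc > -8)))) ∧ ((¬(acc > -3)) → ((acc ≥ -8 ↔ (¬(acc ≤ -9))) ∧ ((¬(acc = 7)) → (acc > -1 ↔ 3*acc > -8)))))) ∧ ((¬(k > -3)) → ((acc ≥ -8 ↔ (¬(acc ≤ -9))) ∧ ((¬(k = 7)) → (k > -1 ↔ 2*acc + k > -8))))
  WP_3: (k > -3 → ((acc > -3 → ((acc > -3 → ((¬(acc > -3)) ∧ (acc ≥ -8 ↔ (¬(acc ≤ -9))) ∧ ((¬(acc = 7)) → (acc > -1 ↔ 3*acc > -8)))) ∧ ((¬(acc > -3)) → ((acc ≥ -8 ↔ (¬(acc ≤ -9))) ∧ ((¬(acc = 7)) → (acc > -1 ↔ 3*acc > -8)))))) ∧ ((¬(acc > -3)) → ((acc ≥ -8 ↔ (¬(acc ≤ -9))) ∧ ((¬(acc = 7)) → (acc > -1 ↔ 3*acc > -8)))))) ∧ ((¬(k > -3)) → ((acc ≥ -8 ↔ (¬(acc ≤ -9))) ∧ ((¬(k = 7)) → (k > -1 ↔ 2*acc + k > -8))))
So before the loop: (k > -3 → ((acc > -3 → ((acc > -3 → ((¬(acc > -3)) ∧ (acc ≥ -8 ↔ (¬(acc ≤ -9))) ∧ ((¬(acc = 7)) → (acc > -1 ↔ 3*acc > -8)))) ∧ ((¬(acc > -3)) → ((acc ≥ -8 ↔ (¬(acc ≤ -9))) ∧ ((¬(acc = 7)) → (acc > -1 ↔ 3*acc > -8)))))) ∧ ((¬(acc > -3)) → ((acc ≥ -8 ↔ (¬(acc ≤ -9))) ∧ ((¬(acc = 7)) → (acc > -1 ↔ 3*acc > -8)))))) ∧ ((¬(k > -3)) → ((acc ≥ -8 ↔ (¬(acc ≤ -9))) ∧ ((¬(k = 7)) → (k > -1 ↔ 2*acc + k > -8))))
Answer: WP = (k > -3 → ((acc > -3 → ((acc > -3 → ((¬(acc > -3)) ∧ (acc ≥ -8 ↔ (¬(acc ≤ -9))) ∧ ((¬(acc = 7)) → (acc > -1 ↔ 3*acc > -8)))) ∧ ((¬(acc > -3)) → ((acc ≥ -8 ↔ (¬(acc ≤ -9))) ∧ ((¬(acc = 7)) → (acc > -1 ↔ 3*acc > -8)))))) ∧ ((¬(acc > -3)) → ((acc ≥ -8 ↔ (¬(acc ≤ -9))) ∧ ((¬(acc = 7)) → (acc > -1 ↔ 3*acc > -8)))))) ∧ ((¬(k > -3)) → ((acc ≥ -8 ↔ (¬(acc ≤ -9))) ∧ ((¬(k = 7)) → (k > -1 ↔ 2*acc + k > -8))))


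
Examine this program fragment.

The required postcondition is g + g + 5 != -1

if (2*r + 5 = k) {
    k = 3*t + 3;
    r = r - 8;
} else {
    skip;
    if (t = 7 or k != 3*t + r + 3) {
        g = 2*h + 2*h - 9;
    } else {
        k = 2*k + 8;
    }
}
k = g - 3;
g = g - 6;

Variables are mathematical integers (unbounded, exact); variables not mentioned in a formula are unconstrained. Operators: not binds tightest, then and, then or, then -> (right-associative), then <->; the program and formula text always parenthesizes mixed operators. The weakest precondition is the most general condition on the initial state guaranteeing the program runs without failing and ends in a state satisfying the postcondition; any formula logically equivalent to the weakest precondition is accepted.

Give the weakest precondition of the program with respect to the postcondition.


Working backward. After the program, the postcondition g + g + 5 != -1 must hold; in canonical form it is 2*g != -6.
Before g := g - 6: 2*g != 6
Before k := g - 3: 2*g != 6
Then branch requires 2*g != 6; else branch requires ((t = 7 or k != r + 3*t + 3) -> 8*h != 24) and ((not (t = 7 or k != r + 3*t + 3)) -> 2*g != 6).
Before the if: (2*r = k - 5 -> 2*g != 6) and ((not (2*r = k - 5)) -> (((t = 7 or k != r + 3*t + 3) -> 8*h != 24) and ((not (t = 7 or k != r + 3*t + 3)) -> 2*g != 6)))
Answer: WP = (2*r = k - 5 -> 2*g != 6) and ((not (2*r = k - 5)) -> (((t = 7 or k != r + 3*t + 3) -> 8*h != 24) and ((not (t = 7 or k != r + 3*t + 3)) -> 2*g != 6)))


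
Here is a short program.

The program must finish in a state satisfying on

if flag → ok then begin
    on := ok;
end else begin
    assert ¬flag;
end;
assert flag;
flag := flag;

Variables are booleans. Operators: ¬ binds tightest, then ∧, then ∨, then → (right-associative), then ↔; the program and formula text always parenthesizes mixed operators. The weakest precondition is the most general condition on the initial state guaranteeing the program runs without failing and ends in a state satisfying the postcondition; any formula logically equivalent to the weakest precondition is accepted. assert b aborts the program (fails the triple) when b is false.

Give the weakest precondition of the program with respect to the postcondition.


Working backward. After the program, on must hold.
Before flag := flag: on
Before assert flag: flag ∧ on
Then branch requires flag ∧ ok; else branch requires false.
Before the if: ((flag → ok) → (flag ∧ ok)) ∧ (flag → ok)
Answer: WP = ((flag → ok) → (flag ∧ ok)) ∧ (flag → ok)


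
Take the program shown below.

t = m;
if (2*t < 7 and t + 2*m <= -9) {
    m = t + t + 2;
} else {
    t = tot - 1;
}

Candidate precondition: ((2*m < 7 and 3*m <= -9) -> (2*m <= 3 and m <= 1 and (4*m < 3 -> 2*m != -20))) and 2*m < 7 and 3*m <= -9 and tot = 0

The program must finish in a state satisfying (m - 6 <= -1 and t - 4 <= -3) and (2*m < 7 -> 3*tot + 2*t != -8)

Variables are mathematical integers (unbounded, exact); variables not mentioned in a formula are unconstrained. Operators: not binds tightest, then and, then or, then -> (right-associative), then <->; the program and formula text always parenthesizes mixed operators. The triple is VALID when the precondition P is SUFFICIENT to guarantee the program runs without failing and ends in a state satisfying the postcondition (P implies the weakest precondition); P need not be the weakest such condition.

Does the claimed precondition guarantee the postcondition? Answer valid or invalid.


Working backward. After the program, the postcondition (m - 6 <= -1 and t - 4 <= -3) and (2*m < 7 -> 3*tot + 2*t != -8) must hold; in canonical form it is m <= 5 and t <= 1 and (2*m < 7 -> 2*t + 3*tot != -8).
Then branch requires 2*t <= 3 and t <= 1 and (4*t < 3 -> 2*t + 3*tot != -8); else branch requires m <= 5 and tot <= 2 and (2*m < 7 -> 5*tot != -6).
Before the if: ((2*t < 7 and 2*m + t <= -9) -> (2*t <= 3 and t <= 1 and (4*t < 3 -> 2*t + 3*tot != -8))) and ((not (2*t < 7 and 2*m + t <= -9)) -> (m <= 5 and tot <= 2 and (2*m < 7 -> 5*tot != -6)))
Before t := m: ((2*m < 7 and 3*m <= -9) -> (2*m <= 3 and m <= 1 and (4*m < 3 -> 2*m + 3*tot != -8))) and ((not (2*m < 7 and 3*m <= -9)) -> (m <= 5 and tot <= 2 and (2*m < 7 -> 5*tot != -6)))
The weakest precondition is ((2*m < 7 and 3*m <= -9) -> (2*m <= 3 and m <= 1 and (4*m < 3 -> 2*m + 3*tot != -8))) and ((not (2*m < 7 and 3*m <= -9)) -> (m <= 5 and tot <= 2 and (2*m < 7 -> 5*tot != -6))).
Check whether ((2*m < 7 and 3*m <= -9) -> (2*m <= 3 and m <= 1 and (4*m < 3 -> 2*m != -20))) and 2*m < 7 and 3*m <= -9 and tot = 0 implies it.
Countermodel: at the initial state m = -4, tot = 0, the precondition holds but the weakest precondition fails.
Answer: invalid


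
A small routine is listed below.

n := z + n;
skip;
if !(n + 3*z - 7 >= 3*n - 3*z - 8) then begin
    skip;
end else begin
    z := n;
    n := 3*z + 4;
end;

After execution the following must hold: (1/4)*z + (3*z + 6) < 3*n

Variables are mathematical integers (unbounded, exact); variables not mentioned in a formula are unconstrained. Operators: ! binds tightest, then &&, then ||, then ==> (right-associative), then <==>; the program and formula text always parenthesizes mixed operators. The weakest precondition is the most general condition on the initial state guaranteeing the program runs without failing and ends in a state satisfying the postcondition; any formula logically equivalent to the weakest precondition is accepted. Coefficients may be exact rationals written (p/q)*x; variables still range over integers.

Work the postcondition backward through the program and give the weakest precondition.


Working backward. After the program, the postcondition (1/4)*z + (3*z + 6) < 3*n must hold; in canonical form it is (13/4)*z < 3*n - 6.
Then branch requires (13/4)*z < 3*n - 6; else branch requires (23/4)*n > -6.
Before the if: ((!(6*z >= 2*n - 1)) ==> (13/4)*z < 3*n - 6) && (6*z >= 2*n - 1 ==> (23/4)*n > -6)
Before skip: ((!(6*z >= 2*n - 1)) ==> (13/4)*z < 3*n - 6) && (6*z >= 2*n - 1 ==> (23/4)*n > -6)
Before n := z + n: ((!(4*z >= 2*n - 1)) ==> (1/4)*z < 3*n - 6) && (4*z >= 2*n - 1 ==> (23/4)*n + (23/4)*z > -6)
Answer: WP = ((!(4*z >= 2*n - 1)) ==> (1/4)*z < 3*n - 6) && (4*z >= 2*n - 1 ==> (23/4)*n + (23/4)*z > -6)


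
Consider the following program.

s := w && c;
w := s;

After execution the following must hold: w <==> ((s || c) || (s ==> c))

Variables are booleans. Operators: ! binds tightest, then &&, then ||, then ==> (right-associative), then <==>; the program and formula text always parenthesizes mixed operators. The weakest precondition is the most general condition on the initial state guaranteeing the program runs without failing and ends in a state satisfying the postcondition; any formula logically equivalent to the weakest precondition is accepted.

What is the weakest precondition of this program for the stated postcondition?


Working backward. After the program, the postcondition w <==> ((s || c) || (s ==> c)) must hold; in canonical form it is w <==> (s || c || (s ==> c)).
Before w := s: s <==> (s || c || (s ==> c))
Before s := w && c: (w && c) <==> ((w && c) || c || ((w && c) ==> c))
Answer: WP = (w && c) <==> ((w && c) || c || ((w && c) ==> c))


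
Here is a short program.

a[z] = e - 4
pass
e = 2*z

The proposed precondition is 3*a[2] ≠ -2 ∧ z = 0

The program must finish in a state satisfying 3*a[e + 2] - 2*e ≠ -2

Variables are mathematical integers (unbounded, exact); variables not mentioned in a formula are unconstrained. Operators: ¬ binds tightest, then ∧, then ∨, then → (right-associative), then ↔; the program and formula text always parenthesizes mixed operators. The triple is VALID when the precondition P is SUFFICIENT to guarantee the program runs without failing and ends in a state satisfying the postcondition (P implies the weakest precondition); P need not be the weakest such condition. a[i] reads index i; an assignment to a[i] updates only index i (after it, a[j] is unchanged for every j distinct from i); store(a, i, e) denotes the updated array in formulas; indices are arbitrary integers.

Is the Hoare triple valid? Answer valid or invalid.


Working backward. After the program, the postcondition 3*a[e + 2] - 2*e ≠ -2 must hold; in canonical form it is 3*a[e + 2] ≠ 2*e - 2.
Before e := 2*z: 3*a[2*z + 2] ≠ 4*z - 2
Before skip: 3*a[2*z + 2] ≠ 4*z - 2
Before a[z] := e - 4: 3*store(a, z, e - 4)[2*z + 2] ≠ 4*z - 2
The weakest precondition is 3*store(a, z, e - 4)[2*z + 2] ≠ 4*z - 2.
Check whether 3*a[2] ≠ -2 ∧ z = 0 implies it.
Every state satisfying the precondition satisfies the weakest precondition: the implication holds.
Answer: valid


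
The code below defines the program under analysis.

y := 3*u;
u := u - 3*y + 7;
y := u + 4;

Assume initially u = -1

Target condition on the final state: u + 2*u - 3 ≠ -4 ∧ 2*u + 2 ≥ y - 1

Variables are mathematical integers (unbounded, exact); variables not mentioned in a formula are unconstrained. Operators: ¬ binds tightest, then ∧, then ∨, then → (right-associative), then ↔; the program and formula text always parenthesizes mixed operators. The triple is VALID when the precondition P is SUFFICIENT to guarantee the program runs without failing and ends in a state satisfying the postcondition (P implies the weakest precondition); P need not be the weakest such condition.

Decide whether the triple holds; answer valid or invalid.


Working backward. After the program, the postcondition u + 2*u - 3 ≠ -4 ∧ 2*u + 2 ≥ y - 1 must hold; in canonical form it is 3*u ≠ -1 ∧ 2*u ≥ y - 3.
Before y := u + 4: 3*u ≠ -1 ∧ u ≥ 1
Before u := u - 3*y + 7: 3*u ≠ 9*y - 22 ∧ u ≥ 3*y - 6
Before y := 3*u: 24*u ≠ 22 ∧ 8*u ≤ 6
The weakest precondition is 24*u ≠ 22 ∧ 8*u ≤ 6.
Check whether u = -1 implies it.
Every state satisfying the precondition satisfies the weakest precondition: the implication holds.
Answer: valid


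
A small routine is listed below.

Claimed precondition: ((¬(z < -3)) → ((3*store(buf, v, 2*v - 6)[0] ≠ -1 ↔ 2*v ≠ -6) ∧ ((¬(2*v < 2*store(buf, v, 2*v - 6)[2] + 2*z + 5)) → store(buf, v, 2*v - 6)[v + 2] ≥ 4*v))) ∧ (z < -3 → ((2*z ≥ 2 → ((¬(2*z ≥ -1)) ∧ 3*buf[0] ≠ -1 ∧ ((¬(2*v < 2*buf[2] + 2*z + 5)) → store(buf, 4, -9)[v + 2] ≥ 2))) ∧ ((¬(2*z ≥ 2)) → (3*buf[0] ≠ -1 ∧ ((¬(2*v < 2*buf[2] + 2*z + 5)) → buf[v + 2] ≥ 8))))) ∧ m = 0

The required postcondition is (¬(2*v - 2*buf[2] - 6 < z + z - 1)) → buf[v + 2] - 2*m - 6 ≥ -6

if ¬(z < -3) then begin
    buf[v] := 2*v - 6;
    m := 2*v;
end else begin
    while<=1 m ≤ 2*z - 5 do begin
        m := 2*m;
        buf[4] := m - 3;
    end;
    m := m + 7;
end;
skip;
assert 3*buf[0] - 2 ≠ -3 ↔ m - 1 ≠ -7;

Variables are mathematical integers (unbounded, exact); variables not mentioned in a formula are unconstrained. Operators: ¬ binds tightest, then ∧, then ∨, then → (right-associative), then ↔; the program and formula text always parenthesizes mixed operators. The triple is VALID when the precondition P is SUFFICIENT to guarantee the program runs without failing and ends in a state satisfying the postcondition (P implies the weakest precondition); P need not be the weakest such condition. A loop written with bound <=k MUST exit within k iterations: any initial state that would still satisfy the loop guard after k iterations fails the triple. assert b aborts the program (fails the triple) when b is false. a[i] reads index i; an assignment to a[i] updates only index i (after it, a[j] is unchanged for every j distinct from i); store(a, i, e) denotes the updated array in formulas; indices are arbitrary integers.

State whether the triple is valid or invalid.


Working backward. After the program, the postcondition (¬(2*v - 2*buf[2] - 6 < z + z - 1)) → buf[v + 2] - 2*m - 6 ≥ -6 must hold; in canonical form it is (¬(2*v < 2*buf[2] + 2*z + 5)) → buf[v + 2] ≥ 2*m.
Before assert 3*buf[0] - 2 ≠ -3 ↔ m - 1 ≠ -7: (3*buf[0] ≠ -1 ↔ m ≠ -6) ∧ ((¬(2*v < 2*buf[2] + 2*z + 5)) → buf[v + 2] ≥ 2*m)
Before skip: (3*buf[0] ≠ -1 ↔ m ≠ -6) ∧ ((¬(2*v < 2*buf[2] + 2*z + 5)) → buf[v + 2] ≥ 2*m)
Then branch requires (3*store(buf, v, 2*v - 6)[0] ≠ -1 ↔ 2*v ≠ -6) ∧ ((¬(2*v < 2*store(buf, v, 2*v - 6)[2] + 2*z + 5)) → store(buf, v, 2*v - 6)[v + 2] ≥ 4*v); else branch requires (m ≤ 2*z - 5 → ((¬(2*m ≤ 2*z - 5)) ∧ (3*buf[0] ≠ -1 ↔ 2*m ≠ -13) ∧ ((¬(2*v < 2*buf[2] + 2*z + 5)) → store(buf, 4, 2*m - 3)[v + 2] ≥ 4*m + 14))) ∧ ((¬(m ≤ 2*z - 5)) → ((3*buf[0] ≠ -1 ↔ m ≠ -13) ∧ ((¬(2*v < 2*buf[2] + 2*z + 5)) → buf[v + 2] ≥ 2*m + 14))).
Before the if: ((¬(z < -3)) → ((3*store(buf, v, 2*v - 6)[0] ≠ -1 ↔ 2*v ≠ -6) ∧ ((¬(2*v < 2*store(buf, v, 2*v - 6)[2] + 2*z + 5)) → store(buf, v, 2*v - 6)[v + 2] ≥ 4*v))) ∧ (z < -3 → ((m ≤ 2*z - 5 → ((¬(2*m ≤ 2*z - 5)) ∧ (3*buf[0] ≠ -1 ↔ 2*m ≠ -13) ∧ ((¬(2*v < 2*buf[2] + 2*z + 5)) → store(buf, 4, 2*m - 3)[v + 2] ≥ 4*m + 14))) ∧ ((¬(m ≤ 2*z - 5)) → ((3*buf[0] ≠ -1 ↔ m ≠ -13) ∧ ((¬(2*v < 2*buf[2] + 2*z + 5)) → buf[v + 2] ≥ 2*m + 14)))))
The weakest precondition is ((¬(z < -3)) → ((3*store(buf, v, 2*v - 6)[0] ≠ -1 ↔ 2*v ≠ -6) ∧ ((¬(2*v < 2*store(buf, v, 2*v - 6)[2] + 2*z + 5)) → store(buf, v, 2*v - 6)[v + 2] ≥ 4*v))) ∧ (z < -3 → ((m ≤ 2*z - 5 → ((¬(2*m ≤ 2*z - 5)) ∧ (3*buf[0] ≠ -1 ↔ 2*m ≠ -13) ∧ ((¬(2*v < 2*buf[2] + 2*z + 5)) → store(buf, 4, 2*m - 3)[v + 2] ≥ 4*m + 14))) ∧ ((¬(m ≤ 2*z - 5)) → ((3*buf[0] ≠ -1 ↔ m ≠ -13) ∧ ((¬(2*v < 2*buf[2] + 2*z + 5)) → buf[v + 2] ≥ 2*m + 14))))).
Check whether ((¬(z < -3)) → ((3*store(buf, v, 2*v - 6)[0] ≠ -1 ↔ 2*v ≠ -6) ∧ ((¬(2*v < 2*store(buf, v, 2*v - 6)[2] + 2*z + 5)) → store(buf, v, 2*v - 6)[v + 2] ≥ 4*v))) ∧ (z < -3 → ((2*z ≥ 2 → ((¬(2*z ≥ -1)) ∧ 3*buf[0] ≠ -1 ∧ ((¬(2*v < 2*buf[2] + 2*z + 5)) → store(buf, 4, -9)[v + 2] ≥ 2))) ∧ ((¬(2*z ≥ 2)) → (3*buf[0] ≠ -1 ∧ ((¬(2*v < 2*buf[2] + 2*z + 5)) → buf[v + 2] ≥ 8))))) ∧ m = 0 implies it.
Countermodel: at the initial state buf = {[0] = 3, [2] = 0, [4] = 3, [15215] = 3, [15217] = 8, elsewhere 3}, m = 0, v = 15215, z = -4, the precondition holds but the weakest precondition fails.
Answer: invalid


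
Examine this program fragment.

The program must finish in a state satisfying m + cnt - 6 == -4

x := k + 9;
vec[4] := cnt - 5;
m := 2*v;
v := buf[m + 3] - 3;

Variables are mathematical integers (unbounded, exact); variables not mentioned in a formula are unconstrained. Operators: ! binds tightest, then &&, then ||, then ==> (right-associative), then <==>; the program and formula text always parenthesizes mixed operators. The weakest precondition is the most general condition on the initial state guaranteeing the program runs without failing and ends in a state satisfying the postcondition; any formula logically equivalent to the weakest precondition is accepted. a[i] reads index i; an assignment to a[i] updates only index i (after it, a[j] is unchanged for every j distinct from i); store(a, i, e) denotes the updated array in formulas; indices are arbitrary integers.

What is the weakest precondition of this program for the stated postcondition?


Working backward. After the program, the postcondition m + cnt - 6 == -4 must hold; in canonical form it is cnt + m == 2.
Before v := buf[m + 3] - 3: cnt + m == 2
Before m := 2*v: cnt + 2*v == 2
Before vec[4] := cnt - 5: cnt + 2*v == 2
Before x := k + 9: cnt + 2*v == 2
Answer: WP = cnt + 2*v == 2


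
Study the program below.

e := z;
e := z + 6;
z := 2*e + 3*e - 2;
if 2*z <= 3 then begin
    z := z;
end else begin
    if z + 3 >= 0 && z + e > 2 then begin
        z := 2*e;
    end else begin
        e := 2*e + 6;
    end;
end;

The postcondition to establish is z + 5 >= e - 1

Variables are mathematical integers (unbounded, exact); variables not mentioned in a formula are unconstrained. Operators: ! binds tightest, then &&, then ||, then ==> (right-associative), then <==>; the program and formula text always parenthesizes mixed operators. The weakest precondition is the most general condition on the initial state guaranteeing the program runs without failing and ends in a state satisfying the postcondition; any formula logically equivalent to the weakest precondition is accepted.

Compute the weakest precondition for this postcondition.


Working backward. After the program, the postcondition z + 5 >= e - 1 must hold; in canonical form it is z >= e - 6.
Then branch requires z >= e - 6; else branch requires ((z >= -3 && e + z > 2) ==> e >= -6) && ((!(z >= -3 && e + z > 2)) ==> z >= 2*e).
Before the if: (2*z <= 3 ==> z >= e - 6) && ((!(2*z <= 3)) ==> (((z >= -3 && e + z > 2) ==> e >= -6) && ((!(z >= -3 && e + z > 2)) ==> z >= 2*e)))
Before z := 2*e + 3*e - 2: (10*e <= 7 ==> 4*e >= -4) && ((!(10*e <= 7)) ==> (((5*e >= -1 && 6*e > 4) ==> e >= -6) && ((!(5*e >= -1 && 6*e > 4)) ==> 3*e >= 2)))
Before e := z + 6: (10*z <= -53 ==> 4*z >= -28) && ((!(10*z <= -53)) ==> (((5*z >= -31 && 6*z > -32) ==> z >= -12) && ((!(5*z >= -31 && 6*z > -32)) ==> 3*z >= -16)))
Before e := z: (10*z <= -53 ==> 4*z >= -28) && ((!(10*z <= -53)) ==> (((5*z >= -31 && 6*z > -32) ==> z >= -12) && ((!(5*z >= -31 && 6*z > -32)) ==> 3*z >= -16)))
Answer: WP = (10*z <= -53 ==> 4*z >= -28) && ((!(10*z <= -53)) ==> (((5*z >= -31 && 6*z > -32) ==> z >= -12) && ((!(5*z >= -31 && 6*z > -32)) ==> 3*z >= -16)))


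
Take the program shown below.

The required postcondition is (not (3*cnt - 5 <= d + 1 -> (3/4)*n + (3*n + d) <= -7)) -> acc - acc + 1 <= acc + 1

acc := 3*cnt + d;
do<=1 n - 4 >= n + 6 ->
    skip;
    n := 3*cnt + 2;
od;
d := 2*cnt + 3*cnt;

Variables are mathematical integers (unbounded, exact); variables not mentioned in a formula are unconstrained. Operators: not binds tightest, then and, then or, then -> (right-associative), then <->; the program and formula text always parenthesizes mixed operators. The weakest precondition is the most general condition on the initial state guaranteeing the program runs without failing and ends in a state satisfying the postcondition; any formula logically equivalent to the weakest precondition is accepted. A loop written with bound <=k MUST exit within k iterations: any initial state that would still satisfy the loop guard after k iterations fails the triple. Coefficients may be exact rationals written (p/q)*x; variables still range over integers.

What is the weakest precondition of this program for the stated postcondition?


Working backward. After the program, the postcondition (not (3*cnt - 5 <= d + 1 -> (3/4)*n + (3*n + d) <= -7)) -> acc - acc + 1 <= acc + 1 must hold; in canonical form it is (not (3*cnt <= d + 6 -> d + (15/4)*n <= -7)) -> acc >= 0.
Before d := 2*cnt + 3*cnt: (not (2*cnt >= -6 -> 5*cnt + (15/4)*n <= -7)) -> acc >= 0
Before the loop (bound <=1), unroll the exhaustion recursion (WP_0 = exit-now case; WP_j = one more guarded iteration, up to j = 1):
  WP_0: (not (2*cnt >= -6 -> 5*cnt + (15/4)*n <= -7)) -> acc >= 0
  WP_1: (not (2*cnt >= -6 -> 5*cnt + (15/4)*n <= -7)) -> acc >= 0
So before the loop: (not (2*cnt >= -6 -> 5*cnt + (15/4)*n <= -7)) -> acc >= 0
Before acc := 3*cnt + d: (not (2*cnt >= -6 -> 5*cnt + (15/4)*n <= -7)) -> 3*cnt + d >= 0
Answer: WP = (not (2*cnt >= -6 -> 5*cnt + (15/4)*n <= -7)) -> 3*cnt + d >= 0


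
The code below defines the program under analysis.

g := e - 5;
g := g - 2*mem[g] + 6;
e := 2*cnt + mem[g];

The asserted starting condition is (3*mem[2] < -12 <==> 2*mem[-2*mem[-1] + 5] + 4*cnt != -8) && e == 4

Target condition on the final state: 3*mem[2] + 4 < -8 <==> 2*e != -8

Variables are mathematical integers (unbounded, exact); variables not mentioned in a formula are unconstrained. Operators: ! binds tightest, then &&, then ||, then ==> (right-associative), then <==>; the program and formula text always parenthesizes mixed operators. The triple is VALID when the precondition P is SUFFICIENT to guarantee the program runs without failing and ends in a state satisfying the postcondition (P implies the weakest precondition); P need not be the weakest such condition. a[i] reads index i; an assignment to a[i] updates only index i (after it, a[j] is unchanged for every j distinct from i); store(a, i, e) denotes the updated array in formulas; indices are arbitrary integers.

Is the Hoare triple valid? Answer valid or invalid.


Working backward. After the program, the postcondition 3*mem[2] + 4 < -8 <==> 2*e != -8 must hold; in canonical form it is 3*mem[2] < -12 <==> 2*e != -8.
Before e := 2*cnt + mem[g]: 3*mem[2] < -12 <==> 2*mem[g] + 4*cnt != -8
Before g := g - 2*mem[g] + 6: 3*mem[2] < -12 <==> 2*mem[-2*mem[g] + g + 6] + 4*cnt != -8
Before g := e - 5: 3*mem[2] < -12 <==> 2*mem[-2*mem[e - 5] + e + 1] + 4*cnt != -8
The weakest precondition is 3*mem[2] < -12 <==> 2*mem[-2*mem[e - 5] + e + 1] + 4*cnt != -8.
Check whether (3*mem[2] < -12 <==> 2*mem[-2*mem[-1] + 5] + 4*cnt != -8) && e == 4 implies it.
Every state satisfying the precondition satisfies the weakest precondition: the implication holds.
Answer: valid


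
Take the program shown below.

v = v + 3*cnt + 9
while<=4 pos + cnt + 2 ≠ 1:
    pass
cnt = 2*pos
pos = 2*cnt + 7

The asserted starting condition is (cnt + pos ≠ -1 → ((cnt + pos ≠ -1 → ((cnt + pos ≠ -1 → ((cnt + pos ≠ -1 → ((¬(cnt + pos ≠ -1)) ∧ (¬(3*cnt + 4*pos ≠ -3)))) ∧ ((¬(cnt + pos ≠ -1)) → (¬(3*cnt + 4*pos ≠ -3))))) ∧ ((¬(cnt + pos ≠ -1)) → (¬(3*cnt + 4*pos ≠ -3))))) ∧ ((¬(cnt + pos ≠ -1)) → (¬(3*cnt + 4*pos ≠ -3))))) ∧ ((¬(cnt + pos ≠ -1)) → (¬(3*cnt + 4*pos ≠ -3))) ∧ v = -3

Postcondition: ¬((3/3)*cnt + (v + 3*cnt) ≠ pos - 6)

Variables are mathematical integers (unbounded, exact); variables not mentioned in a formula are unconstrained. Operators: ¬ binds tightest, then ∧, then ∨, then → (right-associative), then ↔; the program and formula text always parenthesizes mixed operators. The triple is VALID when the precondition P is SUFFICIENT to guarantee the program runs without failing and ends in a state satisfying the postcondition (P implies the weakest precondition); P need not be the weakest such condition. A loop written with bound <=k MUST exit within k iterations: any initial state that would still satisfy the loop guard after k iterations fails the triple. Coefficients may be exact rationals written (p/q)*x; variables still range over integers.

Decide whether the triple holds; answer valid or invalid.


Working backward. After the program, the postcondition ¬((3/3)*cnt + (v + 3*cnt) ≠ pos - 6) must hold; in canonical form it is ¬(4*cnt + v ≠ pos - 6).
Before pos := 2*cnt + 7: ¬(2*cnt + v ≠ 1)
Before cnt := 2*pos: ¬(4*pos + v ≠ 1)
Before the loop (bound <=4), unroll the exhaustion recursion (WP_0 = exit-now case; WP_j = one more guarded iteration, up to j = 4):
  WP_0: (¬(cnt + pos ≠ -1)) ∧ (¬(4*pos + v ≠ 1))
  WP_1: (cnt + pos ≠ -1 → ((¬(cnt + pos ≠ -1)) ∧ (¬(4*pos + v ≠ 1)))) ∧ ((¬(cnt + pos ≠ -1)) → (¬(4*pos + v ≠ 1)))
  WP_2: (cnt + pos ≠ -1 → ((cnt + pos ≠ -1 → ((¬(cnt + pos ≠ -1)) ∧ (¬(4*pos + v ≠ 1)))) ∧ ((¬(cnt + pos ≠ -1)) → (¬(4*pos + v ≠ 1))))) ∧ ((¬(cnt + pos ≠ -1)) → (¬(4*pos + v ≠ 1)))
  WP_3: (cnt + pos ≠ -1 → ((cnt + pos ≠ -1 → ((cnt + pos ≠ -1 → ((¬(cnt + pos ≠ -1)) ∧ (¬(4*pos + v ≠ 1)))) ∧ ((¬(cnt + pos ≠ -1)) → (¬(4*pos + v ≠ 1))))) ∧ ((¬(cnt + pos ≠ -1)) → (¬(4*pos + v ≠ 1))))) ∧ ((¬(cnt + pos ≠ -1)) → (¬(4*pos + v ≠ 1)))
  WP_4: (cnt + pos ≠ -1 → ((cnt + pos ≠ -1 → ((cnt + pos ≠ -1 → ((cnt + pos ≠ -1 → ((¬(cnt + pos ≠ -1)) ∧ (¬(4*pos + v ≠ 1)))) ∧ ((¬(cnt + pos ≠ -1)) → (¬(4*pos + v ≠ 1))))) ∧ ((¬(cnt + pos ≠ -1)) → (¬(4*pos + v ≠ 1))))) ∧ ((¬(cnt + pos ≠ -1)) → (¬(4*pos + v ≠ 1))))) ∧ ((¬(cnt + pos ≠ -1)) → (¬(4*pos + v ≠ 1)))
So before the loop: (cnt + pos ≠ -1 → ((cnt + pos ≠ -1 → ((cnt + pos ≠ -1 → ((cnt + pos ≠ -1 → ((¬(cnt + pos ≠ -1)) ∧ (¬(4*pos + v ≠ 1)))) ∧ ((¬(cnt + pos ≠ -1)) → (¬(4*pos + v ≠ 1))))) ∧ ((¬(cnt + pos ≠ -1)) → (¬(4*pos + v ≠ 1))))) ∧ ((¬(cnt + pos ≠ -1)) → (¬(4*pos + v ≠ 1))))) ∧ ((¬(cnt + pos ≠ -1)) → (¬(4*pos + v ≠ 1)))
Before v := v + 3*cnt + 9: (cnt + pos ≠ -1 → ((cnt + pos ≠ -1 → ((cnt + pos ≠ -1 → ((cnt + pos ≠ -1 → ((¬(cnt + pos ≠ -1)) ∧ (¬(3*cnt + 4*pos + v ≠ -8)))) ∧ ((¬(cnt + pos ≠ -1)) → (¬(3*cnt + 4*pos + v ≠ -8))))) ∧ ((¬(cnt + pos ≠ -1)) → (¬(3*cnt + 4*pos + v ≠ -8))))) ∧ ((¬(cnt + pos ≠ -1)) → (¬(3*cnt + 4*pos + v ≠ -8))))) ∧ ((¬(cnt + pos ≠ -1)) → (¬(3*cnt + 4*pos + v ≠ -8)))
The weakest precondition is (cnt + pos ≠ -1 → ((cnt + pos ≠ -1 → ((cnt + pos ≠ -1 → ((cnt + pos ≠ -1 → ((¬(cnt + pos ≠ -1)) ∧ (¬(3*cnt + 4*pos + v ≠ -8)))) ∧ ((¬(cnt + pos ≠ -1)) → (¬(3*cnt + 4*pos + v ≠ -8))))) ∧ ((¬(cnt + pos ≠ -1)) → (¬(3*cnt + 4*pos + v ≠ -8))))) ∧ ((¬(cnt + pos ≠ -1)) → (¬(3*cnt + 4*pos + v ≠ -8))))) ∧ ((¬(cnt + pos ≠ -1)) → (¬(3*cnt + 4*pos + v ≠ -8))).
Check whether (cnt + pos ≠ -1 → ((cnt + pos ≠ -1 → ((cnt + pos ≠ -1 → ((cnt + pos ≠ -1 → ((¬(cnt + pos ≠ -1)) ∧ (¬(3*cnt + 4*pos ≠ -3)))) ∧ ((¬(cnt + pos ≠ -1)) → (¬(3*cnt + 4*pos ≠ -3))))) ∧ ((¬(cnt + pos ≠ -1)) → (¬(3*cnt + 4*pos ≠ -3))))) ∧ ((¬(cnt + pos ≠ -1)) → (¬(3*cnt + 4*pos ≠ -3))))) ∧ ((¬(cnt + pos ≠ -1)) → (¬(3*cnt + 4*pos ≠ -3))) ∧ v = -3 implies it.
Countermodel: at the initial state cnt = -1, pos = 0, v = -3, the precondition holds but the weakest precondition fails.
Answer: invalid


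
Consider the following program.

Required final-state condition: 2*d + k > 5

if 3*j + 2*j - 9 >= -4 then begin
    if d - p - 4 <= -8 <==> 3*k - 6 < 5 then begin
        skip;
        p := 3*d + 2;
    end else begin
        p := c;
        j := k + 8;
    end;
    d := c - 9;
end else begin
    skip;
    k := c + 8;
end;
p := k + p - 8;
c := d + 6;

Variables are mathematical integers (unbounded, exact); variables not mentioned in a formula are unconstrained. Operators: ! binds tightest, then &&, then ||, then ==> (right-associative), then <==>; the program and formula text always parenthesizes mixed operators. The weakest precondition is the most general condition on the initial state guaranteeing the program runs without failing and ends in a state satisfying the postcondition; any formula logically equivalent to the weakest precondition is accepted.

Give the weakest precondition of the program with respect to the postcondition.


Working backward. After the program, 2*d + k > 5 must hold.
Before c := d + 6: 2*d + k > 5
Before p := k + p - 8: 2*d + k > 5
Then branch requires ((d <= p - 4 <==> 3*k < 11) ==> 2*c + k > 23) && ((!(d <= p - 4 <==> 3*k < 11)) ==> 2*c + k > 23); else branch requires c + 2*d > -3.
Before the if: (5*j >= 5 ==> (((d <= p - 4 <==> 3*k < 11) ==> 2*c + k > 23) && ((!(d <= p - 4 <==> 3*k < 11)) ==> 2*c + k > 23))) && ((!(5*j >= 5)) ==> c + 2*d > -3)
Answer: WP = (5*j >= 5 ==> (((d <= p - 4 <==> 3*k < 11) ==> 2*c + k > 23) && ((!(d <= p - 4 <==> 3*k < 11)) ==> 2*c + k > 23))) && ((!(5*j >= 5)) ==> c + 2*d > -3)


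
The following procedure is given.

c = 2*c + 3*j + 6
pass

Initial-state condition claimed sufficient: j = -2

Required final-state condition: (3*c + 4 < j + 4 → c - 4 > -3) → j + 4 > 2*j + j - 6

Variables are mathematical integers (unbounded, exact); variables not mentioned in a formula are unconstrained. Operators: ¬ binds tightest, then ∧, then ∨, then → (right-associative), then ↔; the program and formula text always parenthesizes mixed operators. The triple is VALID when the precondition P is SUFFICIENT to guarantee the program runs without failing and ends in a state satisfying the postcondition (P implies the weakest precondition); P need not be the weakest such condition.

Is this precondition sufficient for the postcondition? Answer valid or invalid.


Working backward. After the program, the postcondition (3*c + 4 < j + 4 → c - 4 > -3) → j + 4 > 2*j + j - 6 must hold; in canonical form it is (3*c < j → c > 1) → 2*j < 10.
Before skip: (3*c < j → c > 1) → 2*j < 10
Before c := 2*c + 3*j + 6: (6*c + 8*j < -18 → 2*c + 3*j > -5) → 2*j < 10
The weakest precondition is (6*c + 8*j < -18 → 2*c + 3*j > -5) → 2*j < 10.
Check whether j = -2 implies it.
Every state satisfying the precondition satisfies the weakest precondition: the implication holds.
Answer: valid


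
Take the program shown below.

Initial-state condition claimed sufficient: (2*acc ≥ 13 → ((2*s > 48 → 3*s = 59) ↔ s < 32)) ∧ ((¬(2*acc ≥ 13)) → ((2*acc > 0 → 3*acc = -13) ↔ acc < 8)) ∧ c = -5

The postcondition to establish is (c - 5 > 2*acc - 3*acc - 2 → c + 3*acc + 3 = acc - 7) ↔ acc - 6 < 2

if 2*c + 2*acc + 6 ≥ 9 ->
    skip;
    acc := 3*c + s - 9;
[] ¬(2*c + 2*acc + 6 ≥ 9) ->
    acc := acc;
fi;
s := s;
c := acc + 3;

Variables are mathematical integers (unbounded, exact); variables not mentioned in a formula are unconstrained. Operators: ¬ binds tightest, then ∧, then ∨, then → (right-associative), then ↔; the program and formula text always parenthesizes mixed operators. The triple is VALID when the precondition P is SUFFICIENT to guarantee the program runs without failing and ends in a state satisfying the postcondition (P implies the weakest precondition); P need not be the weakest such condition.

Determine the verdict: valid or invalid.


Working backward. After the program, the postcondition (c - 5 > 2*acc - 3*acc - 2 → c + 3*acc + 3 = acc - 7) ↔ acc - 6 < 2 must hold; in canonical form it is (acc + c > 3 → 2*acc + c = -10) ↔ acc < 8.
Before c := acc + 3: (2*acc > 0 → 3*acc = -13) ↔ acc < 8
Before s := s: (2*acc > 0 → 3*acc = -13) ↔ acc < 8
Then branch requires (6*c + 2*s > 18 → 9*c + 3*s = 14) ↔ 3*c + s < 17; else branch requires (2*acc > 0 → 3*acc = -13) ↔ acc < 8.
Before the if: (2*acc + 2*c ≥ 3 → ((6*c + 2*s > 18 → 9*c + 3*s = 14) ↔ 3*c + s < 17)) ∧ ((¬(2*acc + 2*c ≥ 3)) → ((2*acc > 0 → 3*acc = -13) ↔ acc < 8))
The weakest precondition is (2*acc + 2*c ≥ 3 → ((6*c + 2*s > 18 → 9*c + 3*s = 14) ↔ 3*c + s < 17)) ∧ ((¬(2*acc + 2*c ≥ 3)) → ((2*acc > 0 → 3*acc = -13) ↔ acc < 8)).
Check whether (2*acc ≥ 13 → ((2*s > 48 → 3*s = 59) ↔ s < 32)) ∧ ((¬(2*acc ≥ 13)) → ((2*acc > 0 → 3*acc = -13) ↔ acc < 8)) ∧ c = -5 implies it.
Every state satisfying the precondition satisfies the weakest precondition: the implication holds.
Answer: valid
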